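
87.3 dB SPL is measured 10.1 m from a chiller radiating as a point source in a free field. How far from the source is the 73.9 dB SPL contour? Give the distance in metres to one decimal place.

47.2 m

The 13.4 dB drop corresponds to a distance ratio of 10^(13.4/20) for a point source.
r₂ = 10.1·10^((87.3−73.9)/20) = 10.1·10^(13.4/20) = 47.24 m.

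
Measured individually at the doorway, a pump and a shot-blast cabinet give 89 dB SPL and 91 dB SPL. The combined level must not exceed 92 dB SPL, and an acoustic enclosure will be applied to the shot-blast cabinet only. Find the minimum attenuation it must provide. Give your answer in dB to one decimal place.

The untreated sources together contribute 10^(89/10) = 7.943e+08, i.e. 89.00 dB SPL.
To meet 92 dB SPL overall, the treated shot-blast cabinet may contribute at most 10^(92/10) − 7.943e+08 = 7.906e+08, i.e. 88.98 dB SPL.
So the shot-blast cabinet must be reduced from 91 to 88.98 dB SPL: IL = 2.02 dB.

2.0 dB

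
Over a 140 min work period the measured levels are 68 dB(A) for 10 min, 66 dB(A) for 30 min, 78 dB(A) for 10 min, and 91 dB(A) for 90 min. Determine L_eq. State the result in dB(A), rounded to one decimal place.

Weight each interval's intensity by its duration and average over T = 140 min:
Σ tᵢ·10^(Lᵢ/10) = 10·10^(68/10) + 30·10^(66/10) + 10·10^(78/10) + 90·10^(91/10) = 1.141e+11.
L_eq = 10·log₁₀(1.141e+11/140) = 89.11 dB(A).

89.1 dB(A)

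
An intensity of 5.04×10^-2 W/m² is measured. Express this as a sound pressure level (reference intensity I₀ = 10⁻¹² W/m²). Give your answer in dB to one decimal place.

L = 10·log₁₀(I/I₀) = 10·log₁₀(5.04×10^-2/10⁻¹²) = 10·log₁₀(5.04×10^10).
L = 10·(0.7024 + 10) = 107.02 dB.

107.0 dB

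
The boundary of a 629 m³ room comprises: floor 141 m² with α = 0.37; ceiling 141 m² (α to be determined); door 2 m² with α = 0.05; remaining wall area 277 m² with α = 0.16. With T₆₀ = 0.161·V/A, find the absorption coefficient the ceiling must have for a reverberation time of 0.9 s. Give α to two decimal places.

0.11

Required total absorption A = 0.161·629/0.9 = 112.52 m².
Absorption from the other surfaces = 141·0.37 + 2·0.05 + 277·0.16 = 96.59 m², so the ceiling must supply 15.93 m² over 141 m².
α = 15.93/141 = 0.113.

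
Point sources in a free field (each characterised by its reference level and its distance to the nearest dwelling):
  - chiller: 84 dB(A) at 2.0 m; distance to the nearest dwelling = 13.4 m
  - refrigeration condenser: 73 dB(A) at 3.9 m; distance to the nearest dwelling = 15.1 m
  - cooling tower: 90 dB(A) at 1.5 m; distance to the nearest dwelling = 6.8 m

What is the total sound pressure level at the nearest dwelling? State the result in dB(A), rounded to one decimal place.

77.4 dB(A)

First find each source's level at the receiver (point-source: −20·log₁₀(r/r_ref)), then combine on an intensity basis.
chiller: 84 − 20·log₁₀(13.4/2.0) = 84 − 16.52 = 67.48 dB(A).
refrigeration condenser: 73 − 20·log₁₀(15.1/3.9) = 73 − 11.76 = 61.24 dB(A).
cooling tower: 90 − 20·log₁₀(6.8/1.5) = 90 − 13.13 = 76.87 dB(A).
Σ 10^(L/10) = 5.559e+07 → L_total = 10·log₁₀(5.559e+07) = 77.45 dB(A).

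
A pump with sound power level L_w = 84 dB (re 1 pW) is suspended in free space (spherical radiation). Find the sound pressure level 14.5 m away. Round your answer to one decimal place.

L_p = L_w − 10·log₁₀(4π·r²) with r = 14.5 m.
4π·r² = 2642 m², 10·log₁₀ of that is 34.219 dB.
L_p = 84 − 34.219 = 49.78 dB.

49.8 dB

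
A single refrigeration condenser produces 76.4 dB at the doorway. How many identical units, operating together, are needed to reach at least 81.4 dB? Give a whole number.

4

Need L₁ + 10·log₁₀ N ≥ 81.4, i.e. log₁₀ N ≥ 0.50.
N ≥ 10^(5.0/10) = 3.162, so N = 4.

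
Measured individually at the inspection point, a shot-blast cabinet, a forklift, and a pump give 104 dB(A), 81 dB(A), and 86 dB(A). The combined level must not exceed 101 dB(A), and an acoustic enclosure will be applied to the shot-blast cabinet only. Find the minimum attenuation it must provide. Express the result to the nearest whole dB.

3 dB

Fixed contribution from the other sources: Σ 10^(L/10) = 10^(81/10) + 10^(86/10) = 5.240e+08 (87.19 dB(A)).
The limit corresponds to 10^(101/10) = 1.259e+10; subtracting the fixed part leaves 1.207e+10 for the shot-blast cabinet, i.e. 100.82 dB(A).
Required insertion loss = 104 − 100.82 = 3.18 dB.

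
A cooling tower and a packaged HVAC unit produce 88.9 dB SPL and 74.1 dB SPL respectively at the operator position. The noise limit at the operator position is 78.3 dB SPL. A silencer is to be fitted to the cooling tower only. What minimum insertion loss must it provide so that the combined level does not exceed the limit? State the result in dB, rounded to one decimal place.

Fixed contribution from the other source: Σ 10^(L/10) = 10^(74.1/10) = 2.570e+07 (74.10 dB SPL).
The limit corresponds to 10^(78.3/10) = 6.761e+07; subtracting the fixed part leaves 4.190e+07 for the cooling tower, i.e. 76.22 dB SPL.
Required insertion loss = 88.9 − 76.22 = 12.68 dB.

12.7 dB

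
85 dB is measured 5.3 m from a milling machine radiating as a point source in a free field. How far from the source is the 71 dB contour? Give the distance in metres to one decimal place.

For a point source L₁ − L₂ = 20·log₁₀(r₂/r₁), so r₂ = r₁·10^((L₁−L₂)/20).
r₂ = 5.3·10^((85−71)/20) = 5.3·10^(14.0/20) = 26.56 m.

26.6 m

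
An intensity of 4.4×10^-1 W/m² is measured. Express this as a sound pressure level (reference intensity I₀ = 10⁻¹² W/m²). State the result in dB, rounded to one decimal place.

Dividing by I₀ shifts the exponent by 12: I/I₀ = 4.4×10^11.
L = 10·(0.6435 + 11) = 116.43 dB.

116.4 dB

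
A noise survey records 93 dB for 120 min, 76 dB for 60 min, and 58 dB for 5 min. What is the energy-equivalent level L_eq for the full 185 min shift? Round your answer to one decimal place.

91.2 dB

The energy average is taken in the linear domain: L_eq = 10·log₁₀[(Σ tᵢ·10^(Lᵢ/10))/T], T = 185 min.
Σ tᵢ·10^(Lᵢ/10) = 120·10^(93/10) + 60·10^(76/10) + 5·10^(58/10) = 2.418e+11.
L_eq = 10·log₁₀(2.418e+11/185) = 91.16 dB.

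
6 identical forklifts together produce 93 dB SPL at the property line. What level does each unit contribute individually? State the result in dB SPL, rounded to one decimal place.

For N identical incoherent sources L_total = L₁ + 10·log₁₀ N, so L₁ = 93 − 10·log₁₀(6) = 93 − 7.782.

85.2 dB SPL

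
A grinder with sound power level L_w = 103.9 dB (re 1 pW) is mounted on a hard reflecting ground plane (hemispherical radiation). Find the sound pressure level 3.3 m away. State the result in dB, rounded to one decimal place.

85.5 dB

Free-field hemispherical radiation: L_p = L_w − 10·log₁₀(2π·r²), r = 3.3 m.
2π·r² = 68.42 m², 10·log₁₀ of that is 18.352 dB.
L_p = 103.9 − 18.352 = 85.55 dB.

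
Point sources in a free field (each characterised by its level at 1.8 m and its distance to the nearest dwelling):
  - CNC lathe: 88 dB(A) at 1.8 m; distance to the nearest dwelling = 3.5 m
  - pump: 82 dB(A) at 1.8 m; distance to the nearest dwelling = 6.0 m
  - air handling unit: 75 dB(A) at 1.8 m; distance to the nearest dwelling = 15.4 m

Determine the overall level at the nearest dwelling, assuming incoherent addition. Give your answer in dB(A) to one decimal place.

82.6 dB(A)

Propagate each source to the receiver with L = L_ref − 20·log₁₀(r/r_ref), then add intensities.
CNC lathe: 88 − 20·log₁₀(3.5/1.8) = 88 − 5.78 = 82.22 dB(A).
pump: 82 − 20·log₁₀(6.0/1.8) = 82 − 10.46 = 71.54 dB(A).
air handling unit: 75 − 20·log₁₀(15.4/1.8) = 75 − 18.64 = 56.36 dB(A).
Σ 10^(L/10) = 1.816e+08 → L_total = 10·log₁₀(1.816e+08) = 82.59 dB(A).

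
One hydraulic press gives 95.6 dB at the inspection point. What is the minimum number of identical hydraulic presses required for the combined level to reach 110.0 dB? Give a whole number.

N identical sources give L₁ + 10·log₁₀ N, so require 10·log₁₀ N ≥ 110.0 − 95.6 = 14.4 dB.
N ≥ 10^(14.4/10) = 27.542, so N = 28.

28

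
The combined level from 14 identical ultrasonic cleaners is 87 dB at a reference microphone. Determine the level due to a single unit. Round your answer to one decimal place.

Dividing the total intensity by 14 lowers the level by 10·log₁₀ 14 = 11.461 dB: L₁ = 87 − 11.461.

75.5 dB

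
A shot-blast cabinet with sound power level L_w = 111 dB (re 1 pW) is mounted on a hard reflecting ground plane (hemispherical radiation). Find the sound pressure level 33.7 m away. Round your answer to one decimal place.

Free-field hemispherical radiation: L_p = L_w − 10·log₁₀(2π·r²), r = 33.7 m.
2π·r² = 7136 m², 10·log₁₀ of that is 38.534 dB.
L_p = 111 − 38.534 = 72.47 dB.

72.5 dB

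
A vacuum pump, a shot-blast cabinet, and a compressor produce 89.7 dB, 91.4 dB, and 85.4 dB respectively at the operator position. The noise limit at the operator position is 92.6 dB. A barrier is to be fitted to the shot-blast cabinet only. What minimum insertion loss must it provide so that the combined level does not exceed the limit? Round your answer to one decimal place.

4.1 dB

Everything except the shot-blast cabinet sums to 10^(89.7/10) + 10^(85.4/10) = 1.280e+09 in linear terms, 91.07 dB.
To meet 92.6 dB overall, the treated shot-blast cabinet may contribute at most 10^(92.6/10) − 1.280e+09 = 5.397e+08, i.e. 87.32 dB.
Required insertion loss = 91.4 − 87.32 = 4.08 dB.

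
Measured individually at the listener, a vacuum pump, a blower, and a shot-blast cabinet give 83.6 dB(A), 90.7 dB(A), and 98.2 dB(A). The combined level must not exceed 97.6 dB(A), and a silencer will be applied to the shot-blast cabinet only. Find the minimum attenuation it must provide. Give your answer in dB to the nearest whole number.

2 dB

Everything except the shot-blast cabinet sums to 10^(83.6/10) + 10^(90.7/10) = 1.404e+09 in linear terms, 91.47 dB(A).
To meet 97.6 dB(A) overall, the treated shot-blast cabinet may contribute at most 10^(97.6/10) − 1.404e+09 = 4.350e+09, i.e. 96.39 dB(A).
So the shot-blast cabinet must be reduced from 98.2 to 96.39 dB(A): IL = 1.81 dB.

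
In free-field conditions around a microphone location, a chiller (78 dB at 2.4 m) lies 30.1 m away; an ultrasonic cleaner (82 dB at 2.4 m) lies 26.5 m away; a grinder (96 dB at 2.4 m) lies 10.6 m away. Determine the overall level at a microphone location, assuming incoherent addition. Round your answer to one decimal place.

83.1 dB

First find each source's level at the receiver (point-source: −20·log₁₀(r/r_ref)), then combine on an intensity basis.
chiller: 78 − 20·log₁₀(30.1/2.4) = 78 − 21.97 = 56.03 dB.
ultrasonic cleaner: 82 − 20·log₁₀(26.5/2.4) = 82 − 20.86 = 61.14 dB.
grinder: 96 − 20·log₁₀(10.6/2.4) = 96 − 12.90 = 83.10 dB.
Σ 10^(L/10) = 2.058e+08 → L_total = 10·log₁₀(2.058e+08) = 83.13 dB.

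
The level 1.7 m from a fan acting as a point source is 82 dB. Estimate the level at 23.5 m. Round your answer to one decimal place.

Spherical spreading from a point source gives a 20·log₁₀(r₂/r₁) drop.
L₂ = 82 − 20·log₁₀(23.5/1.7) = 82 − 22.812 = 59.19 dB.

59.2 dB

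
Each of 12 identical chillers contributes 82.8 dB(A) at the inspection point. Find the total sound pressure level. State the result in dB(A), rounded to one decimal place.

With 12 equal, uncorrelated contributions the intensity is 12× that of one unit, giving a rise of 10·log₁₀ 12.
L_total = 82.8 + 10·log₁₀(12) = 82.8 + 10.792 = 93.59 dB(A).

93.6 dB(A)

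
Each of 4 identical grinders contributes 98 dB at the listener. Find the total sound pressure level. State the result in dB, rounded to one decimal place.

104.0 dB

L_total = L₁ + 10·log₁₀ N for N identical incoherent sources.
L_total = 98 + 10·log₁₀(4) = 98 + 6.021 = 104.02 dB.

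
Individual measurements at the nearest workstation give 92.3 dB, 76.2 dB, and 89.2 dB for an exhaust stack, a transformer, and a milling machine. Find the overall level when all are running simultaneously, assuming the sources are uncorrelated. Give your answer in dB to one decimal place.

94.1 dB

For uncorrelated sources the intensities add, so convert each level to linear form, sum, and take 10·log₁₀ of the total.
Σ 10^(L/10) = 10^(92.3/10) + 10^(76.2/10) + 10^(89.2/10) = 2.572e+09.
L_total = 10·log₁₀(2.572e+09) = 94.10 dB.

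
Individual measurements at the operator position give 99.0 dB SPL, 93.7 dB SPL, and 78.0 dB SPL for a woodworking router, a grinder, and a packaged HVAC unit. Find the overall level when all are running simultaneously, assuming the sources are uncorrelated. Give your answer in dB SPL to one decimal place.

100.1 dB SPL

Incoherent sources combine by intensity addition: L_total = 10·log₁₀(Σ 10^(L_i/10)).
Σ 10^(L/10) = 10^(99.0/10) + 10^(93.7/10) + 10^(78.0/10) = 1.035e+10.
L_total = 10·log₁₀(1.035e+10) = 100.15 dB SPL.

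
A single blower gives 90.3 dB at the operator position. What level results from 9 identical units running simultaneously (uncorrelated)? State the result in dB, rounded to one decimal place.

99.8 dB

N identical incoherent sources raise the level by 10·log₁₀ N.
L_total = 90.3 + 10·log₁₀(9) = 90.3 + 9.542 = 99.84 dB.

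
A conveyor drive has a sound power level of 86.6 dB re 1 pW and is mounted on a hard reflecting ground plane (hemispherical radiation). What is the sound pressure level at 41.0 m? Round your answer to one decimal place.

L_p = L_w − 10·log₁₀(2π·r²) with r = 41.0 m.
2π·r² = 1.056e+04 m², 10·log₁₀ of that is 40.237 dB.
L_p = 86.6 − 40.237 = 46.36 dB.

46.4 dB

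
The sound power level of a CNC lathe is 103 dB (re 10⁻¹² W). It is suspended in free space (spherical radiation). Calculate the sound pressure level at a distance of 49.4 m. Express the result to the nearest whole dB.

L_p = L_w − 10·log₁₀(4π·r²) with r = 49.4 m.
4π·r² = 3.067e+04 m², 10·log₁₀ of that is 44.867 dB.
L_p = 103 − 44.867 = 58.13 dB.

58 dB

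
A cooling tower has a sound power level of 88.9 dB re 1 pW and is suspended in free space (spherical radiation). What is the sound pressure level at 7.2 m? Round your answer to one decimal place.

60.8 dB

Free-field spherical radiation: L_p = L_w − 10·log₁₀(4π·r²), r = 7.2 m.
4π·r² = 651.4 m², 10·log₁₀ of that is 28.139 dB.
L_p = 88.9 − 28.139 = 60.76 dB.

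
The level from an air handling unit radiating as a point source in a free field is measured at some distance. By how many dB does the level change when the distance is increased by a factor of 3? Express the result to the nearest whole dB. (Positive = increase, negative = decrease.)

Point-source spreading: ΔL = −20·log₁₀(r₂/r₁).
ΔL = −20·log₁₀(3) = -9.54 dB.

-10 dB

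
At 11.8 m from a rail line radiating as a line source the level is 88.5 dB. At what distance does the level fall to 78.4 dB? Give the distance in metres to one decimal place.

For a line source L₁ − L₂ = 10·log₁₀(r₂/r₁), so r₂ = r₁·10^((L₁−L₂)/10).
r₂ = 11.8·10^((88.5−78.4)/10) = 11.8·10^(10.1/10) = 120.75 m.

120.7 m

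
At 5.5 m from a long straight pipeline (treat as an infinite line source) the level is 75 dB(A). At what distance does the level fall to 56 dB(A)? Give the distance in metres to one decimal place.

The 19.0 dB drop corresponds to a distance ratio of 10^(19.0/10) for a line source.
r₂ = 5.5·10^((75−56)/10) = 5.5·10^(19.0/10) = 436.88 m.

436.9 m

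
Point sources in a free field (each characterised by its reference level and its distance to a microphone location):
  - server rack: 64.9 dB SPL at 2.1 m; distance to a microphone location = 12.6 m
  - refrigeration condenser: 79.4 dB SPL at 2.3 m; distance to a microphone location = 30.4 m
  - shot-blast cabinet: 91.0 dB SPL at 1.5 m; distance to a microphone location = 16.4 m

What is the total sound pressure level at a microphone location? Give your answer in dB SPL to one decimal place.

Propagate each source to the receiver with L = L_ref − 20·log₁₀(r/r_ref), then add intensities.
server rack: 64.9 − 20·log₁₀(12.6/2.1) = 64.9 − 15.56 = 49.34 dB SPL.
refrigeration condenser: 79.4 − 20·log₁₀(30.4/2.3) = 79.4 − 22.42 = 56.98 dB SPL.
shot-blast cabinet: 91.0 − 20·log₁₀(16.4/1.5) = 91.0 − 20.78 = 70.22 dB SPL.
Σ 10^(L/10) = 1.112e+07 → L_total = 10·log₁₀(1.112e+07) = 70.46 dB SPL.

70.5 dB SPL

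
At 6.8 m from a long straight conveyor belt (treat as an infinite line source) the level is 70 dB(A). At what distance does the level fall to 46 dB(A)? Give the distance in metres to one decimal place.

The 24.0 dB drop corresponds to a distance ratio of 10^(24.0/10) for a line source.
r₂ = 6.8·10^((70−46)/10) = 6.8·10^(24.0/10) = 1708.08 m.

1708.1 m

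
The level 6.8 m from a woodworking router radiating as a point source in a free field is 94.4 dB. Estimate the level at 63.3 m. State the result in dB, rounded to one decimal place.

75.0 dB

For a point source, L₂ = L₁ − 20·log₁₀(r₂/r₁).
L₂ = 94.4 − 20·log₁₀(63.3/6.8) = 94.4 − 19.378 = 75.02 dB.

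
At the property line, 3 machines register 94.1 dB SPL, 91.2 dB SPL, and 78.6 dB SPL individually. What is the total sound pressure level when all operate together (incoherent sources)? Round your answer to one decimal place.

96.0 dB SPL

Incoherent sources combine by intensity addition: L_total = 10·log₁₀(Σ 10^(L_i/10)).
Σ 10^(L/10) = 10^(94.1/10) + 10^(91.2/10) + 10^(78.6/10) = 3.961e+09.
L_total = 10·log₁₀(3.961e+09) = 95.98 dB SPL.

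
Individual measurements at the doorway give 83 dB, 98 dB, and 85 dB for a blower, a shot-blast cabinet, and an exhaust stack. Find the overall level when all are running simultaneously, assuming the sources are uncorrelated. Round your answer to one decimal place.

98.3 dB

For uncorrelated sources the intensities add, so convert each level to linear form, sum, and take 10·log₁₀ of the total.
Σ 10^(L/10) = 10^(83/10) + 10^(98/10) + 10^(85/10) = 6.825e+09.
L_total = 10·log₁₀(6.825e+09) = 98.34 dB.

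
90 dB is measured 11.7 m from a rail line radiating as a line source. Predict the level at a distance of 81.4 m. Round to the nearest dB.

Line-source attenuation: ΔL = 10·log₁₀(r₂/r₁) = 10·log₁₀(81.4/11.7) = 8.424 dB.
L₂ = 90 − 10·log₁₀(81.4/11.7) = 90 − 8.424 = 81.58 dB.

82 dB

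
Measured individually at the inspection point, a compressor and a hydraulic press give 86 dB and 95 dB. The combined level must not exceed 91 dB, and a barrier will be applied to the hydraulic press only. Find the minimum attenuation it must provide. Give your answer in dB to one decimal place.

Fixed contribution from the other source: Σ 10^(L/10) = 10^(86/10) = 3.981e+08 (86.00 dB).
The limit corresponds to 10^(91/10) = 1.259e+09; subtracting the fixed part leaves 8.608e+08 for the hydraulic press, i.e. 89.35 dB.
So the hydraulic press must be reduced from 95 to 89.35 dB: IL = 5.65 dB.

5.7 dB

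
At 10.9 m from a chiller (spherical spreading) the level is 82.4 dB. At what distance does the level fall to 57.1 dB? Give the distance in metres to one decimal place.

200.6 m

The 25.3 dB drop corresponds to a distance ratio of 10^(25.3/20) for a point source.
r₂ = 10.9·10^((82.4−57.1)/20) = 10.9·10^(25.3/20) = 200.64 m.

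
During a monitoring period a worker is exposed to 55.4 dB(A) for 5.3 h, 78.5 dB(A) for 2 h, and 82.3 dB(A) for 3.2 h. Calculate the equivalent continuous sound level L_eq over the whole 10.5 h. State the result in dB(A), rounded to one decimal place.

78.2 dB(A)

Weight each interval's intensity by its duration and average over T = 10.5 h:
Σ tᵢ·10^(Lᵢ/10) = 5.3·10^(55.4/10) + 2·10^(78.5/10) + 3.2·10^(82.3/10) = 6.869e+08.
L_eq = 10·log₁₀(6.869e+08/10.5) = 78.16 dB(A).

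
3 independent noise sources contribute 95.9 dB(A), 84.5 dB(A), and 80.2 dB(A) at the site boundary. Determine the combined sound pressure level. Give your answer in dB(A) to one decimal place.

96.3 dB(A)

Incoherent sources combine by intensity addition: L_total = 10·log₁₀(Σ 10^(L_i/10)).
Σ 10^(L/10) = 10^(95.9/10) + 10^(84.5/10) + 10^(80.2/10) = 4.277e+09.
L_total = 10·log₁₀(4.277e+09) = 96.31 dB(A).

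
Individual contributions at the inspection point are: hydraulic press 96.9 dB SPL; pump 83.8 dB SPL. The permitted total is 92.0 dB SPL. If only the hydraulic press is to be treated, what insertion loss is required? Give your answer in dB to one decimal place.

5.6 dB

Everything except the hydraulic press sums to 10^(83.8/10) = 2.399e+08 in linear terms, 83.80 dB SPL.
To meet 92.0 dB SPL overall, the treated hydraulic press may contribute at most 10^(92.0/10) − 2.399e+08 = 1.345e+09, i.e. 91.29 dB SPL.
Required insertion loss = 96.9 − 91.29 = 5.61 dB.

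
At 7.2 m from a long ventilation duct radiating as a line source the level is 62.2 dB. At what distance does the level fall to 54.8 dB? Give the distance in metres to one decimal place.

39.6 m

The 7.4 dB drop corresponds to a distance ratio of 10^(7.4/10) for a line source.
r₂ = 7.2·10^((62.2−54.8)/10) = 7.2·10^(7.4/10) = 39.57 m.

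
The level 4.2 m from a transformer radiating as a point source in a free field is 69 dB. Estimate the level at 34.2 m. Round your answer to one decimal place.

50.8 dB

Point-source attenuation: ΔL = 20·log₁₀(r₂/r₁) = 20·log₁₀(34.2/4.2) = 18.216 dB.
L₂ = 69 − 20·log₁₀(34.2/4.2) = 69 − 18.216 = 50.78 dB.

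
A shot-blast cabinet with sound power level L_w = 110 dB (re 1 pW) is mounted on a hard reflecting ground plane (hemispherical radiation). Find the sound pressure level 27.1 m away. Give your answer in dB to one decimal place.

L_p = L_w − 10·log₁₀(2π·r²) with r = 27.1 m.
2π·r² = 4614 m², 10·log₁₀ of that is 36.641 dB.
L_p = 110 − 36.641 = 73.36 dB.

73.4 dB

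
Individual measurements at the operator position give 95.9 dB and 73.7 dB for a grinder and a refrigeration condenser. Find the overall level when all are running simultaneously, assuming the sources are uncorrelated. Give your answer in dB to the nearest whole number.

96 dB

Incoherent sources combine by intensity addition: L_total = 10·log₁₀(Σ 10^(L_i/10)).
Σ 10^(L/10) = 10^(95.9/10) + 10^(73.7/10) = 3.914e+09.
L_total = 10·log₁₀(3.914e+09) = 95.93 dB.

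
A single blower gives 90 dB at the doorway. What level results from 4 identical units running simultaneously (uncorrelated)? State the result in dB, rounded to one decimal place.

L_total = L₁ + 10·log₁₀ N for N identical incoherent sources.
L_total = 90 + 10·log₁₀(4) = 90 + 6.021 = 96.02 dB.

96.0 dB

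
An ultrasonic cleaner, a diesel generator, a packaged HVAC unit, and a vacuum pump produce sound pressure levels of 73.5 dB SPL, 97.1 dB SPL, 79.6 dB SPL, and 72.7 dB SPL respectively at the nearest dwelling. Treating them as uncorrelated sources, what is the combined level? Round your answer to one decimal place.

97.2 dB SPL

For uncorrelated sources the intensities add, so convert each level to linear form, sum, and take 10·log₁₀ of the total.
Σ 10^(L/10) = 10^(73.5/10) + 10^(97.1/10) + 10^(79.6/10) + 10^(72.7/10) = 5.261e+09.
L_total = 10·log₁₀(5.261e+09) = 97.21 dB SPL.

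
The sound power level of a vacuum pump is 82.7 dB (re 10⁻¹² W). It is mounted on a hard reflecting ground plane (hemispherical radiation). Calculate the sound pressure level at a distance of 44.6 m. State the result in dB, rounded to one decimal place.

41.7 dB

The power spreads over a hemisphere of area 2π·r², so L_p = L_w − 10·log₁₀(2π·r²).
2π·r² = 1.25e+04 m², 10·log₁₀ of that is 40.968 dB.
L_p = 82.7 − 40.968 = 41.73 dB.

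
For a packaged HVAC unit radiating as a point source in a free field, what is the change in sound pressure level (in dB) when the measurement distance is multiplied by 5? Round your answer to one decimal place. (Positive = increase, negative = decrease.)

-14.0 dB

With spherical spreading the level changes by −20·log₁₀(r₂/r₁).
ΔL = −20·log₁₀(5) = -13.98 dB.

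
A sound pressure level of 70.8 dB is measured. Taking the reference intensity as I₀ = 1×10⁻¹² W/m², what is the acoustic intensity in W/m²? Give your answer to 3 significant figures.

L = 10·log₁₀(I/I₀) ⇒ I = I₀·10^(L/10) = 10⁻¹² × 10^7.08.

1.20e-05 W/m²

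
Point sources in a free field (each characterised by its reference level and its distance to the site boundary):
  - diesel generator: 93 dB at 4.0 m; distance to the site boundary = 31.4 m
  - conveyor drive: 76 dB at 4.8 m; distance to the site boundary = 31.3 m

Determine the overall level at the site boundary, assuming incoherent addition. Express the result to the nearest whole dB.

75 dB

Propagate each source to the receiver with L = L_ref − 20·log₁₀(r/r_ref), then add intensities.
diesel generator: 93 − 20·log₁₀(31.4/4.0) = 93 − 17.90 = 75.10 dB.
conveyor drive: 76 − 20·log₁₀(31.3/4.8) = 76 − 16.29 = 59.71 dB.
Σ 10^(L/10) = 3.332e+07 → L_total = 10·log₁₀(3.332e+07) = 75.23 dB.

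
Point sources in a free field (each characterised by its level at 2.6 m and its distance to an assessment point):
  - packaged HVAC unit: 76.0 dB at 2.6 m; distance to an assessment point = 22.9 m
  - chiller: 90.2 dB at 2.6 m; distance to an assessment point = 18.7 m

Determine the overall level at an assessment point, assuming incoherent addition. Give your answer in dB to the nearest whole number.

First find each source's level at the receiver (point-source: −20·log₁₀(r/r_ref)), then combine on an intensity basis.
packaged HVAC unit: 76.0 − 20·log₁₀(22.9/2.6) = 76.0 − 18.90 = 57.10 dB.
chiller: 90.2 − 20·log₁₀(18.7/2.6) = 90.2 − 17.14 = 73.06 dB.
Σ 10^(L/10) = 2.076e+07 → L_total = 10·log₁₀(2.076e+07) = 73.17 dB.

73 dB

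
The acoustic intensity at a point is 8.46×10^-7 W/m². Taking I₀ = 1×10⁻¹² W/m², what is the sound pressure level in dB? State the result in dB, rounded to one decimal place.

Dividing by I₀ shifts the exponent by 12: I/I₀ = 8.46×10^5.
L = 10·(0.9274 + 5) = 59.27 dB.

59.3 dB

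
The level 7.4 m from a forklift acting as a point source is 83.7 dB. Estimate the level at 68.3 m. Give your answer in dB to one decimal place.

64.4 dB

Spherical spreading from a point source gives a 20·log₁₀(r₂/r₁) drop.
L₂ = 83.7 − 20·log₁₀(68.3/7.4) = 83.7 − 19.304 = 64.40 dB.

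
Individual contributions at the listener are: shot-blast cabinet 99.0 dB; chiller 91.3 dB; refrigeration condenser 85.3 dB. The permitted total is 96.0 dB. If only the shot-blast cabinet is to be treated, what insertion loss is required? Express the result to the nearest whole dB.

The untreated sources together contribute 10^(91.3/10) + 10^(85.3/10) = 1.688e+09, i.e. 92.27 dB.
The limit corresponds to 10^(96.0/10) = 3.981e+09; subtracting the fixed part leaves 2.293e+09 for the shot-blast cabinet, i.e. 93.60 dB.
So the shot-blast cabinet must be reduced from 99.0 to 93.60 dB: IL = 5.40 dB.

5 dB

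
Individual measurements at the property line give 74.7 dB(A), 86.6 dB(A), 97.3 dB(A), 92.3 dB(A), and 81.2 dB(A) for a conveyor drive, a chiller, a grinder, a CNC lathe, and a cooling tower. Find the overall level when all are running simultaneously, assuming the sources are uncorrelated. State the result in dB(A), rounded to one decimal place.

98.9 dB(A)

For uncorrelated sources the intensities add, so convert each level to linear form, sum, and take 10·log₁₀ of the total.
Σ 10^(L/10) = 10^(74.7/10) + 10^(86.6/10) + 10^(97.3/10) + 10^(92.3/10) + 10^(81.2/10) = 7.687e+09.
L_total = 10·log₁₀(7.687e+09) = 98.86 dB(A).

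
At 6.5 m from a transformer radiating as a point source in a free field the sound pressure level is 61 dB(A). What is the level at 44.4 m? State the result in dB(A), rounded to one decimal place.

44.3 dB(A)

For a point source, L₂ = L₁ − 20·log₁₀(r₂/r₁).
L₂ = 61 − 20·log₁₀(44.4/6.5) = 61 − 16.689 = 44.31 dB(A).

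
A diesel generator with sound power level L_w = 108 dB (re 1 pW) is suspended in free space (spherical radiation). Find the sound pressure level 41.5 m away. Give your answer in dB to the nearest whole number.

65 dB

The power spreads over a sphere of area 4π·r², so L_p = L_w − 10·log₁₀(4π·r²).
4π·r² = 2.164e+04 m², 10·log₁₀ of that is 43.353 dB.
L_p = 108 − 43.353 = 64.65 dB.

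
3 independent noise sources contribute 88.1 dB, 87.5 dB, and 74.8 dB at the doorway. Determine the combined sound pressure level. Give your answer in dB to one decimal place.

Incoherent sources combine by intensity addition: L_total = 10·log₁₀(Σ 10^(L_i/10)).
Σ 10^(L/10) = 10^(88.1/10) + 10^(87.5/10) + 10^(74.8/10) = 1.238e+09.
L_total = 10·log₁₀(1.238e+09) = 90.93 dB.

90.9 dB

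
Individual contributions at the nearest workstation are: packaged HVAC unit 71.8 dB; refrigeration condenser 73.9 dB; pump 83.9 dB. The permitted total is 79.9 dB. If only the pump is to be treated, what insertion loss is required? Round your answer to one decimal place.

6.3 dB

Everything except the pump sums to 10^(71.8/10) + 10^(73.9/10) = 3.968e+07 in linear terms, 75.99 dB.
The limit corresponds to 10^(79.9/10) = 9.772e+07; subtracting the fixed part leaves 5.804e+07 for the pump, i.e. 77.64 dB.
Required insertion loss = 83.9 − 77.64 = 6.26 dB.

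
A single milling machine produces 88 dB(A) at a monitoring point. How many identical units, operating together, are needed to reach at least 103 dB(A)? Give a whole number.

32

The shortfall is 103 − 88 = 15.0 dB, and N units add 10·log₁₀ N, so need 10·log₁₀ N ≥ 15.0.
N ≥ 10^(15.0/10) = 31.623, so N = 32.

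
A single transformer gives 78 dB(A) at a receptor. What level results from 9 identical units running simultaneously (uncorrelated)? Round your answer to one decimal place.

87.5 dB(A)

N identical incoherent sources raise the level by 10·log₁₀ N.
L_total = 78 + 10·log₁₀(9) = 78 + 9.542 = 87.54 dB(A).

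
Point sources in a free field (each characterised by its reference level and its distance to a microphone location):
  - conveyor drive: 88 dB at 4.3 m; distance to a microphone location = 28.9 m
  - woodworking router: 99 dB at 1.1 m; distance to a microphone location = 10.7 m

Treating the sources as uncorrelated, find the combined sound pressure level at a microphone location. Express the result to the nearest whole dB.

80 dB

First find each source's level at the receiver (point-source: −20·log₁₀(r/r_ref)), then combine on an intensity basis.
conveyor drive: 88 − 20·log₁₀(28.9/4.3) = 88 − 16.55 = 71.45 dB.
woodworking router: 99 − 20·log₁₀(10.7/1.1) = 99 − 19.76 = 79.24 dB.
Σ 10^(L/10) = 9.792e+07 → L_total = 10·log₁₀(9.792e+07) = 79.91 dB.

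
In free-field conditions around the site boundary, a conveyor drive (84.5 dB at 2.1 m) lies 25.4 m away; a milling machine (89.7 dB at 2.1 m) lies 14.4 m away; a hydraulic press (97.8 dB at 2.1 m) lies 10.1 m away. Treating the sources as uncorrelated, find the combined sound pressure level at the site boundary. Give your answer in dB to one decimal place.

Apply inverse-square spreading to bring every level to the receiver, then sum 10^(L/10).
conveyor drive: 84.5 − 20·log₁₀(25.4/2.1) = 84.5 − 21.65 = 62.85 dB.
milling machine: 89.7 − 20·log₁₀(14.4/2.1) = 89.7 − 16.72 = 72.98 dB.
hydraulic press: 97.8 − 20·log₁₀(10.1/2.1) = 97.8 − 13.64 = 84.16 dB.
Σ 10^(L/10) = 2.823e+08 → L_total = 10·log₁₀(2.823e+08) = 84.51 dB.

84.5 dB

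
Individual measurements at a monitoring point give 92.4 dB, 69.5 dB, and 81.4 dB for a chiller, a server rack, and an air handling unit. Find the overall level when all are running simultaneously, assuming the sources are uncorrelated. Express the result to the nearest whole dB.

For uncorrelated sources the intensities add, so convert each level to linear form, sum, and take 10·log₁₀ of the total.
Σ 10^(L/10) = 10^(92.4/10) + 10^(69.5/10) + 10^(81.4/10) = 1.885e+09.
L_total = 10·log₁₀(1.885e+09) = 92.75 dB.

93 dB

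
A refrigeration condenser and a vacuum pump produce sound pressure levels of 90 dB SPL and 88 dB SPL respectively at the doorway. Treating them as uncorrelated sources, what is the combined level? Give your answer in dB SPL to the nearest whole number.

Incoherent sources combine by intensity addition: L_total = 10·log₁₀(Σ 10^(L_i/10)).
Σ 10^(L/10) = 10^(90/10) + 10^(88/10) = 1.631e+09.
L_total = 10·log₁₀(1.631e+09) = 92.12 dB SPL.

92 dB SPL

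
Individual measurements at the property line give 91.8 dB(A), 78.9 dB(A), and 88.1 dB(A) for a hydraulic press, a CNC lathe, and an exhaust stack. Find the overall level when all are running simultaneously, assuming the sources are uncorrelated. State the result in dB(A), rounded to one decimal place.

93.5 dB(A)

Incoherent sources combine by intensity addition: L_total = 10·log₁₀(Σ 10^(L_i/10)).
Σ 10^(L/10) = 10^(91.8/10) + 10^(78.9/10) + 10^(88.1/10) = 2.237e+09.
L_total = 10·log₁₀(2.237e+09) = 93.50 dB(A).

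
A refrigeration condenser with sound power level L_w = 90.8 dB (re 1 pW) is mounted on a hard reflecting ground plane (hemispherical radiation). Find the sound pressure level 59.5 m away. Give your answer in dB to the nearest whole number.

47 dB

Free-field hemispherical radiation: L_p = L_w − 10·log₁₀(2π·r²), r = 59.5 m.
2π·r² = 2.224e+04 m², 10·log₁₀ of that is 43.472 dB.
L_p = 90.8 − 43.472 = 47.33 dB.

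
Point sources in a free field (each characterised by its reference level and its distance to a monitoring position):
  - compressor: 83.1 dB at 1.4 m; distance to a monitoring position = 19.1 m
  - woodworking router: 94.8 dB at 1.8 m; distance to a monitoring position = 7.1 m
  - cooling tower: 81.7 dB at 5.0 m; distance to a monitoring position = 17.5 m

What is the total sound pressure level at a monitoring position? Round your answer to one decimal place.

Propagate each source to the receiver with L = L_ref − 20·log₁₀(r/r_ref), then add intensities.
compressor: 83.1 − 20·log₁₀(19.1/1.4) = 83.1 − 22.70 = 60.40 dB.
woodworking router: 94.8 − 20·log₁₀(7.1/1.8) = 94.8 − 11.92 = 82.88 dB.
cooling tower: 81.7 − 20·log₁₀(17.5/5.0) = 81.7 − 10.88 = 70.82 dB.
Σ 10^(L/10) = 2.073e+08 → L_total = 10·log₁₀(2.073e+08) = 83.17 dB.

83.2 dB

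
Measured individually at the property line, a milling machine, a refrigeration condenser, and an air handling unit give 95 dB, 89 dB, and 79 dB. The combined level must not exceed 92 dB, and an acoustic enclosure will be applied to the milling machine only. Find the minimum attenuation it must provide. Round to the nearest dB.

6 dB

The untreated sources together contribute 10^(89/10) + 10^(79/10) = 8.738e+08, i.e. 89.41 dB.
To meet 92 dB overall, the treated milling machine may contribute at most 10^(92/10) − 8.738e+08 = 7.111e+08, i.e. 88.52 dB.
So the milling machine must be reduced from 95 to 88.52 dB: IL = 6.48 dB.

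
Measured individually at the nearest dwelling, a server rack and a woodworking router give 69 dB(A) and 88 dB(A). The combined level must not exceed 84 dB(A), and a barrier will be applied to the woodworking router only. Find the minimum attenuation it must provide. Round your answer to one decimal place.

The untreated sources together contribute 10^(69/10) = 7.943e+06, i.e. 69.00 dB(A).
The limit corresponds to 10^(84/10) = 2.512e+08; subtracting the fixed part leaves 2.432e+08 for the woodworking router, i.e. 83.86 dB(A).
Required insertion loss = 88 − 83.86 = 4.14 dB.

4.1 dB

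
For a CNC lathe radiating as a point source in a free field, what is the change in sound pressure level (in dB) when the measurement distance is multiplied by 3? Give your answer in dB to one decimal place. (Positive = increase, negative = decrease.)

-9.5 dB

Point-source spreading: ΔL = −20·log₁₀(r₂/r₁).
ΔL = −20·log₁₀(3) = -9.54 dB.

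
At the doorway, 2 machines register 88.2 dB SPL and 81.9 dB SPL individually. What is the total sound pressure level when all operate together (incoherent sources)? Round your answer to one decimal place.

89.1 dB SPL

Incoherent sources combine by intensity addition: L_total = 10·log₁₀(Σ 10^(L_i/10)).
Σ 10^(L/10) = 10^(88.2/10) + 10^(81.9/10) = 8.156e+08.
L_total = 10·log₁₀(8.156e+08) = 89.11 dB SPL.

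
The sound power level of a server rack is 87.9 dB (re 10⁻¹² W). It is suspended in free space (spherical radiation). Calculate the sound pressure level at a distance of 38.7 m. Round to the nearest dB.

The power spreads over a sphere of area 4π·r², so L_p = L_w − 10·log₁₀(4π·r²).
4π·r² = 1.882e+04 m², 10·log₁₀ of that is 42.746 dB.
L_p = 87.9 − 42.746 = 45.15 dB.

45 dB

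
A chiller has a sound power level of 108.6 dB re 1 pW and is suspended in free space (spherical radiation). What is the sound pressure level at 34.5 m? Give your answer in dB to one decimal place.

Free-field spherical radiation: L_p = L_w − 10·log₁₀(4π·r²), r = 34.5 m.
4π·r² = 1.496e+04 m², 10·log₁₀ of that is 41.748 dB.
L_p = 108.6 − 41.748 = 66.85 dB.

66.9 dB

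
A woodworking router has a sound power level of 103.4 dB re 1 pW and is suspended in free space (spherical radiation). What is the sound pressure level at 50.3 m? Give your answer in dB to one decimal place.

Free-field spherical radiation: L_p = L_w − 10·log₁₀(4π·r²), r = 50.3 m.
4π·r² = 3.179e+04 m², 10·log₁₀ of that is 45.023 dB.
L_p = 103.4 − 45.023 = 58.38 dB.

58.4 dB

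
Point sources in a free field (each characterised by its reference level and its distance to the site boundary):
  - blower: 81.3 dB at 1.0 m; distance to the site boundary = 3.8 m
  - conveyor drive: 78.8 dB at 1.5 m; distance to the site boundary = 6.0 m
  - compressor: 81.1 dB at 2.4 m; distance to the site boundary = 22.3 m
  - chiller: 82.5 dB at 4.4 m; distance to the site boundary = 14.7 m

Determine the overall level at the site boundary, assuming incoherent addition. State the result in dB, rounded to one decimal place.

75.0 dB

Apply inverse-square spreading to bring every level to the receiver, then sum 10^(L/10).
blower: 81.3 − 20·log₁₀(3.8/1.0) = 81.3 − 11.60 = 69.70 dB.
conveyor drive: 78.8 − 20·log₁₀(6.0/1.5) = 78.8 − 12.04 = 66.76 dB.
compressor: 81.1 − 20·log₁₀(22.3/2.4) = 81.1 − 19.36 = 61.74 dB.
chiller: 82.5 − 20·log₁₀(14.7/4.4) = 82.5 − 10.48 = 72.02 dB.
Σ 10^(L/10) = 3.151e+07 → L_total = 10·log₁₀(3.151e+07) = 74.98 dB.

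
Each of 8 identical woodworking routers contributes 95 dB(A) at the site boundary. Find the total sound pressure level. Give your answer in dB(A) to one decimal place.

104.0 dB(A)

N identical incoherent sources raise the level by 10·log₁₀ N.
L_total = 95 + 10·log₁₀(8) = 95 + 9.031 = 104.03 dB(A).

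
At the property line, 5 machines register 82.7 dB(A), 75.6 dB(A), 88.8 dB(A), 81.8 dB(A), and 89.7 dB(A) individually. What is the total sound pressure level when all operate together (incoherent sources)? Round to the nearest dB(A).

93 dB(A)

Incoherent sources combine by intensity addition: L_total = 10·log₁₀(Σ 10^(L_i/10)).
Σ 10^(L/10) = 10^(82.7/10) + 10^(75.6/10) + 10^(88.8/10) + 10^(81.8/10) + 10^(89.7/10) = 2.066e+09.
L_total = 10·log₁₀(2.066e+09) = 93.15 dB(A).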